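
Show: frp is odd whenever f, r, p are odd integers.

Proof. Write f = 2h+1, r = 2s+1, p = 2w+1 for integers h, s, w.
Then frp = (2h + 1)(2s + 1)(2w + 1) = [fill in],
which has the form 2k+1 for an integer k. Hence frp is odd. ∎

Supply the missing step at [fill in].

2(4hsw + 2hs + 2hw + h + 2sw + s + w) + 1

Expanding: (2h + 1)(2s + 1)(2w + 1) = 8hsw + 4hs + 4hw + 2h + 4sw + 2s + 2w + 1.
Every term except the constant is even, so this is 2(4hsw + 2hs + 2hw + h + 2sw + s + w) + 1,
and 4hsw + 2hs + 2hw + h + 2sw + s + w ∈ ℤ gives the required form.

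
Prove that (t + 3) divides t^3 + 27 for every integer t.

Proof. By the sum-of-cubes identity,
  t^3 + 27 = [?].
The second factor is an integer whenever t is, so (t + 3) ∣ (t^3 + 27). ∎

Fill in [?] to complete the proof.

(t + 3)(t^2 - 3t + 9)

Polynomial division of t^3 + 27 by t + 3 leaves remainder 0 and quotient t^2 - 3t + 9.
Hence t^3 + 27 = (t + 3)(t^2 - 3t + 9).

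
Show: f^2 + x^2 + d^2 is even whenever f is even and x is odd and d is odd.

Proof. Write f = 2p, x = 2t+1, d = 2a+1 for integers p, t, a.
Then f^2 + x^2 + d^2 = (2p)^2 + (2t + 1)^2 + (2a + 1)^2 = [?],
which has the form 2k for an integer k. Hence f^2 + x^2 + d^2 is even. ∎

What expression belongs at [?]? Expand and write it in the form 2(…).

(2p)^2 + (2t + 1)^2 + (2a + 1)^2 = 4a^2 + 4a + 4p^2 + 4t^2 + 4t + 2
= 2(2a^2 + 2a + 2p^2 + 2t^2 + 2t + 1).
Since 2a^2 + 2a + 2p^2 + 2t^2 + 2t + 1 is an integer, the sum of squares is of the form 2k for an integer k.

2(2a^2 + 2a + 2p^2 + 2t^2 + 2t + 1)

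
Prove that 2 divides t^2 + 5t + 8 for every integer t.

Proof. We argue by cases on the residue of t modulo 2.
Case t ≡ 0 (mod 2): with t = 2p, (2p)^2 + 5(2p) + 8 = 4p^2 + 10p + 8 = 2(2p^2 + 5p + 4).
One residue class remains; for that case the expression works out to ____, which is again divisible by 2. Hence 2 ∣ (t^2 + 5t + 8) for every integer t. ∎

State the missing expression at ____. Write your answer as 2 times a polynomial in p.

The residues treated are {0}, so the missing case is t ≡ 1 (mod 2); write t = 2p+1.
Then (2p+1)^2 + 5(2p+1) + 8 = 4p^2 + 14p + 14 = 2(2p^2 + 7p + 7).

2(2p^2 + 7p + 7)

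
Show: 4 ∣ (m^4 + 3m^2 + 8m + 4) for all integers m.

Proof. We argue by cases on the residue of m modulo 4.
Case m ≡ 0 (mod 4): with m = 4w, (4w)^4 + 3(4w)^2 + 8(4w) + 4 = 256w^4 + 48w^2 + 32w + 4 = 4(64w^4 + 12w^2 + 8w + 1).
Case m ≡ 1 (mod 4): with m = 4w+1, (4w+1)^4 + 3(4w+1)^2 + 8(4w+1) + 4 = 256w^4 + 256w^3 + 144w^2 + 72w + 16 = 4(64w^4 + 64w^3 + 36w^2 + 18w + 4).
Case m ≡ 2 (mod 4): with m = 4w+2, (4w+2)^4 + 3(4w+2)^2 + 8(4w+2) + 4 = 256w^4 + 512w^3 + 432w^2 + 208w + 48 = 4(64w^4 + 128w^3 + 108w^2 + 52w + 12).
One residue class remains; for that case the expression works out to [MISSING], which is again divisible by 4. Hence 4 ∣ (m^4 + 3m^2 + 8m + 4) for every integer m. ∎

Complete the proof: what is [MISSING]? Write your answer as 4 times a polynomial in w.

4(64w^4 + 192w^3 + 228w^2 + 134w + 34)

Only m ≡ 3 (mod 4) is unaccounted for. Put m = 4w+3:
(4w+3)^4 + 3(4w+3)^2 + 8(4w+3) + 4 expands to 256w^4 + 768w^3 + 912w^2 + 536w + 136,
and factoring out 4 leaves 4(64w^4 + 192w^3 + 228w^2 + 134w + 34).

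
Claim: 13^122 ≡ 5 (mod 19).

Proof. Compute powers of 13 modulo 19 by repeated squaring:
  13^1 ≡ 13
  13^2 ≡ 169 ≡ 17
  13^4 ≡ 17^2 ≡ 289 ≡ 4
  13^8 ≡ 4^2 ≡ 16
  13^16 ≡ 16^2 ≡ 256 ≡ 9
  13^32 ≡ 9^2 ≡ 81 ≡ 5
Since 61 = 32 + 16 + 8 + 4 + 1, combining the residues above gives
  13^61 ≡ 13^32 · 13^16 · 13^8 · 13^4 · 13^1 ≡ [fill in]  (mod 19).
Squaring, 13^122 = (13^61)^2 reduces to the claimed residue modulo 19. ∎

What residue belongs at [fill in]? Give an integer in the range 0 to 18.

10

13^32 · 13^16 · 13^8 · 13^4 · 13^1 ≡ 5 · 9 · 16 · 4 · 13 = 37440.
37440 mod 19 = 10, so 13^61 ≡ 10 (mod 19).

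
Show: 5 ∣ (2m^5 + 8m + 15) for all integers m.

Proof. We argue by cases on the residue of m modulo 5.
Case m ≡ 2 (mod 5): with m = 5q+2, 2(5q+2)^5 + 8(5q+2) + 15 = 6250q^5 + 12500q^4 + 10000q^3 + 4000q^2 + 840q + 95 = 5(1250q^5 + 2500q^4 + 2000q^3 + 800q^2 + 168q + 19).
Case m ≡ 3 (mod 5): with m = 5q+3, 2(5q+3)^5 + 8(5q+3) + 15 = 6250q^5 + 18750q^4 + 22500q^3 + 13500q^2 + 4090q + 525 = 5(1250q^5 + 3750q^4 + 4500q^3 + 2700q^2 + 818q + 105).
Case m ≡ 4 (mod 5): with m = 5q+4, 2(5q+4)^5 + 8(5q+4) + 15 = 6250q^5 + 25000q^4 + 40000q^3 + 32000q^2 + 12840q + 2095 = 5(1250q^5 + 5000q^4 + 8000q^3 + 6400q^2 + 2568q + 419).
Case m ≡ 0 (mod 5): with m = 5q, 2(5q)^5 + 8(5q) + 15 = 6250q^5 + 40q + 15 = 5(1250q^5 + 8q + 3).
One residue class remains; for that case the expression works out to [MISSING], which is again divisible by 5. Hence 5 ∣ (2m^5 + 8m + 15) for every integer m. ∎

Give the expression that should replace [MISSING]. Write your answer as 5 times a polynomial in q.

5(1250q^5 + 1250q^4 + 500q^3 + 100q^2 + 18q + 5)

The residues treated are {2, 3, 4, 0}, so the missing case is m ≡ 1 (mod 5); write m = 5q+1.
Then 2(5q+1)^5 + 8(5q+1) + 15 = 6250q^5 + 6250q^4 + 2500q^3 + 500q^2 + 90q + 25 = 5(1250q^5 + 1250q^4 + 500q^3 + 100q^2 + 18q + 5).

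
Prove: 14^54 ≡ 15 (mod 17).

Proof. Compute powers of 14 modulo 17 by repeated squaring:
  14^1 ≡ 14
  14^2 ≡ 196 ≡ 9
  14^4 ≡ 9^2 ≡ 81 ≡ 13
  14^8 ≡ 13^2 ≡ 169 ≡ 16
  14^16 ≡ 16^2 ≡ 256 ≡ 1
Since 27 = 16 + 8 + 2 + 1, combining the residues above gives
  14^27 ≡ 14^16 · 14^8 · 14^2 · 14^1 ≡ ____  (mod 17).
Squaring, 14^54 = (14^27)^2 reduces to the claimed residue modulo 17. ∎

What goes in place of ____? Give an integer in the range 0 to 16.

10

14^16 · 14^8 · 14^2 · 14^1 ≡ 1 · 16 · 9 · 14 = 2016.
2016 mod 17 = 10, so 14^27 ≡ 10 (mod 17).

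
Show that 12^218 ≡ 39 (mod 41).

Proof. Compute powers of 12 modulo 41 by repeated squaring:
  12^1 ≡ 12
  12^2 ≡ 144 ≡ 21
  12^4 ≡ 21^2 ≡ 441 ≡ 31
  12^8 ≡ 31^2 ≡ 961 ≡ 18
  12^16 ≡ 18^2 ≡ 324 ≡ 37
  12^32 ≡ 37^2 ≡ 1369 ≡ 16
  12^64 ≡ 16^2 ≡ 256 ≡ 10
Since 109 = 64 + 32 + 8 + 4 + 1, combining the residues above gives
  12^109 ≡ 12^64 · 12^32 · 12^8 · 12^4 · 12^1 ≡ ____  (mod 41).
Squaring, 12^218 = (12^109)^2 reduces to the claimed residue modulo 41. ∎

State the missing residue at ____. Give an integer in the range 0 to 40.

12^64 · 12^32 · 12^8 · 12^4 · 12^1 ≡ 10 · 16 · 18 · 31 · 12 = 1071360.
1071360 mod 41 = 30, so 12^109 ≡ 30 (mod 41).

30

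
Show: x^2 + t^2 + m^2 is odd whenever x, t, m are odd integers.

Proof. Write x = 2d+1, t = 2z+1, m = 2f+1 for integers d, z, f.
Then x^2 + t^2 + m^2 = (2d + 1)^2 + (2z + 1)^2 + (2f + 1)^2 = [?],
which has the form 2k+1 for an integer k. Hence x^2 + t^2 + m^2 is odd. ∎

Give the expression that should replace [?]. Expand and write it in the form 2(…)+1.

Expanding: (2d + 1)^2 + (2z + 1)^2 + (2f + 1)^2 = 4d^2 + 4d + 4f^2 + 4f + 4z^2 + 4z + 3.
Every term except the constant is even, so this is 2(2d^2 + 2d + 2f^2 + 2f + 2z^2 + 2z + 1) + 1,
and 2d^2 + 2d + 2f^2 + 2f + 2z^2 + 2z + 1 ∈ ℤ gives the required form.

2(2d^2 + 2d + 2f^2 + 2f + 2z^2 + 2z + 1) + 1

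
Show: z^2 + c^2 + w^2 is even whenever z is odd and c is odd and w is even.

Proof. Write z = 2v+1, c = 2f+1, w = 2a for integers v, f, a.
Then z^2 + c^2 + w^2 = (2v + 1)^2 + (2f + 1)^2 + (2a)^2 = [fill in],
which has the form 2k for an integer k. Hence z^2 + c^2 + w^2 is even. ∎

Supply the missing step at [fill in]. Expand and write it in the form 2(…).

(2v + 1)^2 + (2f + 1)^2 + (2a)^2 = 4a^2 + 4f^2 + 4f + 4v^2 + 4v + 2
= 2(2a^2 + 2f^2 + 2f + 2v^2 + 2v + 1).
Since 2a^2 + 2f^2 + 2f + 2v^2 + 2v + 1 is an integer, the sum of squares is of the form 2k for an integer k.

2(2a^2 + 2f^2 + 2f + 2v^2 + 2v + 1)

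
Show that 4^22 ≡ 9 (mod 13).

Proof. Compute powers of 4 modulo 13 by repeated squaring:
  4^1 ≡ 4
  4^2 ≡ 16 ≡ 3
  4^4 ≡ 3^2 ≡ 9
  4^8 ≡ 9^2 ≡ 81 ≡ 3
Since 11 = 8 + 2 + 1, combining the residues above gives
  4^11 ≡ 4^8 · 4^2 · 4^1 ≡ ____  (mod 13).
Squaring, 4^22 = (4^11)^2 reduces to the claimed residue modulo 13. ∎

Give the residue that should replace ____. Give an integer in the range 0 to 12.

10

Multiply the listed residues: 3 · 3 · 4 = 9 → 36.
Reducing modulo 13: 36 = 2·13 + 10, so 4^11 ≡ 10.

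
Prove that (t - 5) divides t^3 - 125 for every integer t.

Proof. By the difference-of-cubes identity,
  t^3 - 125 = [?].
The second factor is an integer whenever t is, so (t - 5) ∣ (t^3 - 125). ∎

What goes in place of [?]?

a^3 - b^3 = (a - b)(a^2 + ab + b^2). With a = t, b = 5:
t^3 - 125 = (t - 5)(t^2 + 5t + 25).

(t - 5)(t^2 + 5t + 25)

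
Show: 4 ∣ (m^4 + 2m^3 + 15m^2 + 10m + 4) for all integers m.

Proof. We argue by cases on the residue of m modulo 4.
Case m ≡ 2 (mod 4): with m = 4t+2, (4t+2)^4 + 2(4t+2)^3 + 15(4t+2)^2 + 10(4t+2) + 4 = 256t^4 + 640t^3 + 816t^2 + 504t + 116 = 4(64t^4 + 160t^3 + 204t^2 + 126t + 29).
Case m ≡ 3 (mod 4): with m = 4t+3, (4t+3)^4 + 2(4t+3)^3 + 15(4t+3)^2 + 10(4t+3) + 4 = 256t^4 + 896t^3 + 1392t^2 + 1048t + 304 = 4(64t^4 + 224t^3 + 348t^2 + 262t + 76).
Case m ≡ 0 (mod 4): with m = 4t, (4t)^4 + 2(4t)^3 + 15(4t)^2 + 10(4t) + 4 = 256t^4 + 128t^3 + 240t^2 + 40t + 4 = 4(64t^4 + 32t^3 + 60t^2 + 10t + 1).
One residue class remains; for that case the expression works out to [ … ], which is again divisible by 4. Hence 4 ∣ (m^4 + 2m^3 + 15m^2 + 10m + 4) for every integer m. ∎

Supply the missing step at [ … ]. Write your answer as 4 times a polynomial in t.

4(64t^4 + 96t^3 + 108t^2 + 50t + 8)

The residues treated are {2, 3, 0}, so the missing case is m ≡ 1 (mod 4); write m = 4t+1.
Then (4t+1)^4 + 2(4t+1)^3 + 15(4t+1)^2 + 10(4t+1) + 4 = 256t^4 + 384t^3 + 432t^2 + 200t + 32 = 4(64t^4 + 96t^3 + 108t^2 + 50t + 8).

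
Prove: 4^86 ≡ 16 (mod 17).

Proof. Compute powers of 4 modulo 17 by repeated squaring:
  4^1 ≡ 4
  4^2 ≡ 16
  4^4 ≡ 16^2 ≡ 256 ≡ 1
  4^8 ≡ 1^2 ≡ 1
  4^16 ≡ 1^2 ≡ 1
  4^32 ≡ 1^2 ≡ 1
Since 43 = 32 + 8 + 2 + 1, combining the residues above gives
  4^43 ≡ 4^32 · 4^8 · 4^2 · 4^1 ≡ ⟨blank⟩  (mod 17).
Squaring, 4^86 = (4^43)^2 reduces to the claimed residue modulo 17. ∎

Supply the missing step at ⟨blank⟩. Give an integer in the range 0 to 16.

Multiply the listed residues: 1 · 1 · 16 · 4 = 1 → 16 → 64.
Reducing modulo 17: 64 = 3·17 + 13, so 4^43 ≡ 13.

13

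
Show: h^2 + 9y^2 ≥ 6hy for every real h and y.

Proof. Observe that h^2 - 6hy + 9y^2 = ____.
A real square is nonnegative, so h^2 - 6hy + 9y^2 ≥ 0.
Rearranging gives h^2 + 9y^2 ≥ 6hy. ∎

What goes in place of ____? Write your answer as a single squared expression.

The leading and trailing coefficients are 1^2 and 3^2, and 6 = 2·1·3, so the trinomial is (h - 3y)^2.
Hence h^2 - 6hy + 9y^2 ≥ 0.

(h - 3y)^2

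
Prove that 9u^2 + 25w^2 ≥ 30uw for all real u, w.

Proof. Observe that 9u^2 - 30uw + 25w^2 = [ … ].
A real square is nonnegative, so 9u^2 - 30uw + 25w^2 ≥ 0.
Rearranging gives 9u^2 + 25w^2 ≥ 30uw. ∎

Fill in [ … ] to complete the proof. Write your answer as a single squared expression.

(3u - 5w)^2

9u^2 - 30uw + 25w^2 is a perfect-square trinomial: the outer terms are (3u)^2 and (5w)^2, and the cross term is -2·3u·5w.
So 9u^2 - 30uw + 25w^2 = (3u - 5w)^2 ≥ 0.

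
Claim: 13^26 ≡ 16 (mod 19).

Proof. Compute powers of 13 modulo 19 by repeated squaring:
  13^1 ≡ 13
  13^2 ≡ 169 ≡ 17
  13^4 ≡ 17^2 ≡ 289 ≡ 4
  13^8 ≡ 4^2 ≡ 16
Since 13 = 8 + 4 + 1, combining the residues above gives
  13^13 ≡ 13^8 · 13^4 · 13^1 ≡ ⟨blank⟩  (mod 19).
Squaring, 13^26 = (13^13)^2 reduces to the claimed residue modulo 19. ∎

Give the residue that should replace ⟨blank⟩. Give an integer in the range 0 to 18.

Multiply the listed residues: 16 · 4 · 13 = 64 → 832.
Reducing modulo 19: 832 = 43·19 + 15, so 13^13 ≡ 15.

15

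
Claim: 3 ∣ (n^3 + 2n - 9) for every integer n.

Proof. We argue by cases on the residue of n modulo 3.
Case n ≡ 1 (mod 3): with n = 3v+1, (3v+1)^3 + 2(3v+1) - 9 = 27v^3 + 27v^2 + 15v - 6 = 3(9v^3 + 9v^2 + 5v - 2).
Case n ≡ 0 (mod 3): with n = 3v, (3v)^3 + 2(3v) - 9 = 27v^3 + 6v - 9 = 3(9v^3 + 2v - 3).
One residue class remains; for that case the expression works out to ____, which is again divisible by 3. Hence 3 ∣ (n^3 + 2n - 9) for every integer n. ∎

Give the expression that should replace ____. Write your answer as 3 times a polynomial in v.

3(9v^3 + 18v^2 + 14v + 1)

The residues treated are {1, 0}, so the missing case is n ≡ 2 (mod 3); write n = 3v+2.
Then (3v+2)^3 + 2(3v+2) - 9 = 27v^3 + 54v^2 + 42v + 3 = 3(9v^3 + 18v^2 + 14v + 1).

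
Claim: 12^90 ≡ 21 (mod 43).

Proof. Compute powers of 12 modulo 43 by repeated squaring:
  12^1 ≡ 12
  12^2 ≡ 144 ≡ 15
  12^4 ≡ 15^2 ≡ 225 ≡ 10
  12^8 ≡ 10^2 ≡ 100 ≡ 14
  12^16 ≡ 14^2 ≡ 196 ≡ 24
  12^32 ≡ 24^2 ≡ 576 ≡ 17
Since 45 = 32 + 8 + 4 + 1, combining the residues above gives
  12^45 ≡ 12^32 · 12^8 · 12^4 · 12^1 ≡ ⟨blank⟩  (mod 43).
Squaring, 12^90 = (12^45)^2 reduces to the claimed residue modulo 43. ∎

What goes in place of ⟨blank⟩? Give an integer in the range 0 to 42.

Multiply the listed residues: 17 · 14 · 10 · 12 = 238 → 2380 → 28560.
Reducing modulo 43: 28560 = 664·43 + 8, so 12^45 ≡ 8.

8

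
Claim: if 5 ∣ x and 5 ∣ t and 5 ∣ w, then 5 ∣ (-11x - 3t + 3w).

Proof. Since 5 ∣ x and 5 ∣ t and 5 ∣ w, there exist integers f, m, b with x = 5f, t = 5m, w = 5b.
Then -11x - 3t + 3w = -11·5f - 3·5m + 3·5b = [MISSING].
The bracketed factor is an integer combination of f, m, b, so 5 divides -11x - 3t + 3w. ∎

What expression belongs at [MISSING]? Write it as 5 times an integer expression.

Each term has a factor of 5: -11·5f - 3·5m + 3·5b = 5·(3b - 11f - 3m).
Since 3b - 11f - 3m is an integer, 5 ∣ (-11x - 3t + 3w).

5(3b - 11f - 3m)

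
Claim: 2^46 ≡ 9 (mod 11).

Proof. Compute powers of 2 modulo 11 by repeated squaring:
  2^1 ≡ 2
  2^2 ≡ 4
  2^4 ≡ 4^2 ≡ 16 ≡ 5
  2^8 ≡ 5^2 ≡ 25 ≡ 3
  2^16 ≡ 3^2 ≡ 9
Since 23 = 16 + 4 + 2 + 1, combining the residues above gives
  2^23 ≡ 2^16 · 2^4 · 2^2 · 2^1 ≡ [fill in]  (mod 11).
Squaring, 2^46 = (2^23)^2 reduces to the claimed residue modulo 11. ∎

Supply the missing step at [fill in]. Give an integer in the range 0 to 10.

8

2^16 · 2^4 · 2^2 · 2^1 ≡ 9 · 5 · 4 · 2 = 360.
360 mod 11 = 8, so 2^23 ≡ 8 (mod 11).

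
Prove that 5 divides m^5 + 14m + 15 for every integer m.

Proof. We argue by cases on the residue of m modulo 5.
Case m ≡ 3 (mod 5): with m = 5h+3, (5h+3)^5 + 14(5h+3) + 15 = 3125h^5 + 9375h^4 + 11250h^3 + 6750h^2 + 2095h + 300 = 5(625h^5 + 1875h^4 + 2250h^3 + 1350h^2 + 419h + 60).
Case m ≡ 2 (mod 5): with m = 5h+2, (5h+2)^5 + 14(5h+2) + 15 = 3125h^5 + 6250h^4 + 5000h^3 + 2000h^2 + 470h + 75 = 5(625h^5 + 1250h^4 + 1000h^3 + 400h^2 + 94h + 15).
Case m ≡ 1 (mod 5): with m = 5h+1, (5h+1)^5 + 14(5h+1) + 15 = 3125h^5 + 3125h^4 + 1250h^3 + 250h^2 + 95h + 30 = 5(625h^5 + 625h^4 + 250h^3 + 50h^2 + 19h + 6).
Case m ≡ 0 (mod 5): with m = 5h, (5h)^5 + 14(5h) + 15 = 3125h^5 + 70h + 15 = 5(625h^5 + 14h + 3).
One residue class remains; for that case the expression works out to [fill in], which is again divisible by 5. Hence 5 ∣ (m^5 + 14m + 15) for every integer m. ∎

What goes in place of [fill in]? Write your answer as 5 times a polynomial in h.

5(625h^5 + 2500h^4 + 4000h^3 + 3200h^2 + 1294h + 219)

The residues treated are {3, 2, 1, 0}, so the missing case is m ≡ 4 (mod 5); write m = 5h+4.
Then (5h+4)^5 + 14(5h+4) + 15 = 3125h^5 + 12500h^4 + 20000h^3 + 16000h^2 + 6470h + 1095 = 5(625h^5 + 2500h^4 + 4000h^3 + 3200h^2 + 1294h + 219).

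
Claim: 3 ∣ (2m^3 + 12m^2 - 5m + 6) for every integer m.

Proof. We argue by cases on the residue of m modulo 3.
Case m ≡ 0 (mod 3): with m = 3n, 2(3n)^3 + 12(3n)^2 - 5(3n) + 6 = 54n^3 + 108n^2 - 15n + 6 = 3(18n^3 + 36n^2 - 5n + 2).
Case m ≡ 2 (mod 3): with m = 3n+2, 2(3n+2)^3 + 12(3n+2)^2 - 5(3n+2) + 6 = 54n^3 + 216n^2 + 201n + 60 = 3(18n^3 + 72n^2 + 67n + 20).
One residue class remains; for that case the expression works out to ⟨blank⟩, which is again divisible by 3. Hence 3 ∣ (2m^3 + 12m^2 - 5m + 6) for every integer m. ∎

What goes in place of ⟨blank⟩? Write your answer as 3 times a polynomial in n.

3(18n^3 + 54n^2 + 25n + 5)

The residues treated are {0, 2}, so the missing case is m ≡ 1 (mod 3); write m = 3n+1.
Then 2(3n+1)^3 + 12(3n+1)^2 - 5(3n+1) + 6 = 54n^3 + 162n^2 + 75n + 15 = 3(18n^3 + 54n^2 + 25n + 5).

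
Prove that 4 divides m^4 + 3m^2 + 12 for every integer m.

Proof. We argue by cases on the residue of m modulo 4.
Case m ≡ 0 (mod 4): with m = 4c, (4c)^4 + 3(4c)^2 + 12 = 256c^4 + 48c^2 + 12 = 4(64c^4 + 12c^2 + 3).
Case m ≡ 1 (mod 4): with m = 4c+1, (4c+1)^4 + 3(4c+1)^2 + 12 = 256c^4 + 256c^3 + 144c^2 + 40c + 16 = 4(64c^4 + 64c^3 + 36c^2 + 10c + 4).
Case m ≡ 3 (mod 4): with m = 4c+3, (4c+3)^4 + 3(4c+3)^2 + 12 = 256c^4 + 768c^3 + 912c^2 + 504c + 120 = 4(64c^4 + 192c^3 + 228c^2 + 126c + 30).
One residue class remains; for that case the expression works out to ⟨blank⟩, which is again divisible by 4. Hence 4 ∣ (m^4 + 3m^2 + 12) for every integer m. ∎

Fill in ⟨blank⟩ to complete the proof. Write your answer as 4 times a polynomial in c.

4(64c^4 + 128c^3 + 108c^2 + 44c + 10)

Only m ≡ 2 (mod 4) is unaccounted for. Put m = 4c+2:
(4c+2)^4 + 3(4c+2)^2 + 12 expands to 256c^4 + 512c^3 + 432c^2 + 176c + 40,
and factoring out 4 leaves 4(64c^4 + 128c^3 + 108c^2 + 44c + 10).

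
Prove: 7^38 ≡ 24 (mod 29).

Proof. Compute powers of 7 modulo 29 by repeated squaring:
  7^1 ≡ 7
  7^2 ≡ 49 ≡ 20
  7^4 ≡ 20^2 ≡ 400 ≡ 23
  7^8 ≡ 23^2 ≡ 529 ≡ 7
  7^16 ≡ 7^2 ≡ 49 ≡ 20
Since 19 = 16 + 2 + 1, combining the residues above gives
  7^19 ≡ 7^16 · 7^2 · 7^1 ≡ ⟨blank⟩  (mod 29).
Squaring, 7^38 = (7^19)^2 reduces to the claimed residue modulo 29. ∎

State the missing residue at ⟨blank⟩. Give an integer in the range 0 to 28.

16

7^16 · 7^2 · 7^1 ≡ 20 · 20 · 7 = 2800.
2800 mod 29 = 16, so 7^19 ≡ 16 (mod 29).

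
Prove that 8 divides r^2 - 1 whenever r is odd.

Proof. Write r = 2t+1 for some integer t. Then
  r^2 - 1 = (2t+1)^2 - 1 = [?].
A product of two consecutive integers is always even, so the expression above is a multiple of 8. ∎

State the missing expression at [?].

4t(t + 1)

(2t+1)^2 - 1 = 4t^2 + 4t + 1 - 1 = 4t^2 + 4t = 4t(t+1).
Since t and t+1 are consecutive, t(t+1) is even, and 4·(even) is a multiple of 8.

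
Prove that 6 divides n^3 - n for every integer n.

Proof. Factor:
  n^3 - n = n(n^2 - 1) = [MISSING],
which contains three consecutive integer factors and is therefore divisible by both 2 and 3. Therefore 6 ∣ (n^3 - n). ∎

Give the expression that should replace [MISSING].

n(n^2 - 1) = n(n - 1)(n + 1) = (n - 1)n(n + 1).
These three factors are consecutive integers, so their product is divisible by 6.

(n - 1)n(n + 1)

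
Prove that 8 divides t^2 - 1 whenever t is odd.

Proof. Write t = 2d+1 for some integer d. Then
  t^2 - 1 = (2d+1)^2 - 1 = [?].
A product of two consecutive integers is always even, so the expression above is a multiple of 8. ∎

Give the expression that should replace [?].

4d(d + 1)

(2d+1)^2 - 1 = 4d^2 + 4d + 1 - 1 = 4d^2 + 4d = 4d(d+1).
Since d and d+1 are consecutive, d(d+1) is even, and 4·(even) is a multiple of 8.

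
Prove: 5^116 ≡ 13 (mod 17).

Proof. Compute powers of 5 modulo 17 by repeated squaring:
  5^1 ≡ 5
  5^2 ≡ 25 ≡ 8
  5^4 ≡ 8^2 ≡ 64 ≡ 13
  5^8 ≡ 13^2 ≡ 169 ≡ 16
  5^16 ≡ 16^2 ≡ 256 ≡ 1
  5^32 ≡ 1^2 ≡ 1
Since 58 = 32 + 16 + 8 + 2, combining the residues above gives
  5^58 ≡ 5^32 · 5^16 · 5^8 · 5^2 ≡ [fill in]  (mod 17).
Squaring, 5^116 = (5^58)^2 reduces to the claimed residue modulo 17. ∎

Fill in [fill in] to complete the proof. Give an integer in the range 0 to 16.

5^32 · 5^16 · 5^8 · 5^2 ≡ 1 · 1 · 16 · 8 = 128.
128 mod 17 = 9, so 5^58 ≡ 9 (mod 17).

9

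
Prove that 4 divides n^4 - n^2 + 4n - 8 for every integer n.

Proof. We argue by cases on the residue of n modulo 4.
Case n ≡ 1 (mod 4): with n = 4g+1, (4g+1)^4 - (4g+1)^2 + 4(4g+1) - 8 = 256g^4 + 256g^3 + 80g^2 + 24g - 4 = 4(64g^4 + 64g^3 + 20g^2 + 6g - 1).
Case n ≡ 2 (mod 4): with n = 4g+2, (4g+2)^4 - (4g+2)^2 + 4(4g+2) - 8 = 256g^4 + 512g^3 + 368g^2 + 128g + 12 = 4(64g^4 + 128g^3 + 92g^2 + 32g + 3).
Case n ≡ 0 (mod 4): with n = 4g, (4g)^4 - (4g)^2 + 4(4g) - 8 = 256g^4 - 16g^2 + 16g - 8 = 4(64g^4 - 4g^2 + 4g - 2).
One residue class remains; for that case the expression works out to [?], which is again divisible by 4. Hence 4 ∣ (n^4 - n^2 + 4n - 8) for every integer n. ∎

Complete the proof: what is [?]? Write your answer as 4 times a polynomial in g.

The residues treated are {1, 2, 0}, so the missing case is n ≡ 3 (mod 4); write n = 4g+3.
Then (4g+3)^4 - (4g+3)^2 + 4(4g+3) - 8 = 256g^4 + 768g^3 + 848g^2 + 424g + 76 = 4(64g^4 + 192g^3 + 212g^2 + 106g + 19).

4(64g^4 + 192g^3 + 212g^2 + 106g + 19)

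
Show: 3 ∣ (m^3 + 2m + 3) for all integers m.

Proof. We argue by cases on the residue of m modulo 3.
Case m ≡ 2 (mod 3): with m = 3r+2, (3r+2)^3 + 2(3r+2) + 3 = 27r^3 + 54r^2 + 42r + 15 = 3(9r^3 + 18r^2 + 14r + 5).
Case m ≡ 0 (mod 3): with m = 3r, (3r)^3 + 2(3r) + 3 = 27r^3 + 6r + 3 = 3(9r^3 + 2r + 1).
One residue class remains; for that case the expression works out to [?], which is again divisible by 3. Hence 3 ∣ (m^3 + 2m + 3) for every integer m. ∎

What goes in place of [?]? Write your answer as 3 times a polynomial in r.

3(9r^3 + 9r^2 + 5r + 2)

Only m ≡ 1 (mod 3) is unaccounted for. Put m = 3r+1:
(3r+1)^3 + 2(3r+1) + 3 expands to 27r^3 + 27r^2 + 15r + 6,
and factoring out 3 leaves 3(9r^3 + 9r^2 + 5r + 2).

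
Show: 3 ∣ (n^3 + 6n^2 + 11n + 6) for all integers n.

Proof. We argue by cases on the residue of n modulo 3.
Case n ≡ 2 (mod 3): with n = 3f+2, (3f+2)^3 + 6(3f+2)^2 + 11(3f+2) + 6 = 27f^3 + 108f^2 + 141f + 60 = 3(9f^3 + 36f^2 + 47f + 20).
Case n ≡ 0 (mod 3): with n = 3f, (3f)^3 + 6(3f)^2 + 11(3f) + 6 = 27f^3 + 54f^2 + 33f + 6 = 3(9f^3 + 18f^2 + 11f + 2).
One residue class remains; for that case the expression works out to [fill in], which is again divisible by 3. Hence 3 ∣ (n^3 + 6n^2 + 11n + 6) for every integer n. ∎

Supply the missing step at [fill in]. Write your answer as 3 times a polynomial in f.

Only n ≡ 1 (mod 3) is unaccounted for. Put n = 3f+1:
(3f+1)^3 + 6(3f+1)^2 + 11(3f+1) + 6 expands to 27f^3 + 81f^2 + 78f + 24,
and factoring out 3 leaves 3(9f^3 + 27f^2 + 26f + 8).

3(9f^3 + 27f^2 + 26f + 8)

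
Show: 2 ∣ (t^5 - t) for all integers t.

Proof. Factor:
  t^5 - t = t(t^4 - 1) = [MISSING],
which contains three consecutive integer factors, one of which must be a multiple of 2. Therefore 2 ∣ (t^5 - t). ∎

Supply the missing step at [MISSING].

t^4 - 1 = (t^2 - 1)(t^2 + 1), and t^2 - 1 = (t-1)(t+1).
So t(t^4 - 1) = (t - 1)t(t + 1)(t^2 + 1).

(t - 1)t(t + 1)(t^2 + 1)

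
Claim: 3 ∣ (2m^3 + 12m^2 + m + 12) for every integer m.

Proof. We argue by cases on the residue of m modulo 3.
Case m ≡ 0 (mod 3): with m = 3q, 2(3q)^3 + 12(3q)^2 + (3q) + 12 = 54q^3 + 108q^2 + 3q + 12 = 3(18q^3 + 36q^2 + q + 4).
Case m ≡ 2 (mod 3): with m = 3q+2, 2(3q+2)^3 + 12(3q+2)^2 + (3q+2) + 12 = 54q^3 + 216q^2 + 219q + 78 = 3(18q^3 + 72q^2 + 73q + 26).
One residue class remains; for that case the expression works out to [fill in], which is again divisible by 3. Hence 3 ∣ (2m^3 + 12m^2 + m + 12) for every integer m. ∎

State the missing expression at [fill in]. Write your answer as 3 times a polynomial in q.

3(18q^3 + 54q^2 + 31q + 9)

Only m ≡ 1 (mod 3) is unaccounted for. Put m = 3q+1:
2(3q+1)^3 + 12(3q+1)^2 + (3q+1) + 12 expands to 54q^3 + 162q^2 + 93q + 27,
and factoring out 3 leaves 3(18q^3 + 54q^2 + 31q + 9).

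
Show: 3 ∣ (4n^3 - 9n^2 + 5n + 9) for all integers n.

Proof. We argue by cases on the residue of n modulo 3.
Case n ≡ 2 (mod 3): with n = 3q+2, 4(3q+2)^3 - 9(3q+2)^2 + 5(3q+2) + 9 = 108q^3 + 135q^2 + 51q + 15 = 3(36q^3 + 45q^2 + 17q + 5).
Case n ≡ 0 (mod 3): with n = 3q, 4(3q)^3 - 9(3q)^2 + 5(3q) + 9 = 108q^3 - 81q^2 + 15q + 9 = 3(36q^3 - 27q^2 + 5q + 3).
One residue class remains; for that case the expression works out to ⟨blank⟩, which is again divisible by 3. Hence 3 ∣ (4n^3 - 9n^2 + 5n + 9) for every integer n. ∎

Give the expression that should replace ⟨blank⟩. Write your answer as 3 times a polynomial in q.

Only n ≡ 1 (mod 3) is unaccounted for. Put n = 3q+1:
4(3q+1)^3 - 9(3q+1)^2 + 5(3q+1) + 9 expands to 108q^3 + 27q^2 - 3q + 9,
and factoring out 3 leaves 3(36q^3 + 9q^2 - q + 3).

3(36q^3 + 9q^2 - q + 3)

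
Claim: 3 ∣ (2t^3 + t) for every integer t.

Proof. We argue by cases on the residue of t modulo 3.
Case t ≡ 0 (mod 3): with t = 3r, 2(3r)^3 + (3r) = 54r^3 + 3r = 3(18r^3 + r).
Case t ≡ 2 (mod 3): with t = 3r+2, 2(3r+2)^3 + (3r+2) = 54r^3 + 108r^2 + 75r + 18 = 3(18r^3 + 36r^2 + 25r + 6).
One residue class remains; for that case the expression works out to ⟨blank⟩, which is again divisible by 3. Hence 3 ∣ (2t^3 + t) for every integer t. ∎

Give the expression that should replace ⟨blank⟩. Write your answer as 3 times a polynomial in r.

3(18r^3 + 18r^2 + 7r + 1)

Only t ≡ 1 (mod 3) is unaccounted for. Put t = 3r+1:
2(3r+1)^3 + (3r+1) expands to 54r^3 + 54r^2 + 21r + 3,
and factoring out 3 leaves 3(18r^3 + 18r^2 + 7r + 1).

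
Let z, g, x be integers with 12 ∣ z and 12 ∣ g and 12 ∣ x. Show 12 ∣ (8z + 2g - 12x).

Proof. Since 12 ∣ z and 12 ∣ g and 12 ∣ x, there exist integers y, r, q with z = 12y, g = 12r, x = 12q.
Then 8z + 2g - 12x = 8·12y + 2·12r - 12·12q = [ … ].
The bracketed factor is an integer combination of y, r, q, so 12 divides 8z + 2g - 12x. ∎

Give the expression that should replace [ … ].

Each term has a factor of 12: 8·12y + 2·12r - 12·12q = 12·(-12q + 2r + 8y).
Since -12q + 2r + 8y is an integer, 12 ∣ (8z + 2g - 12x).

12(-12q + 2r + 8y)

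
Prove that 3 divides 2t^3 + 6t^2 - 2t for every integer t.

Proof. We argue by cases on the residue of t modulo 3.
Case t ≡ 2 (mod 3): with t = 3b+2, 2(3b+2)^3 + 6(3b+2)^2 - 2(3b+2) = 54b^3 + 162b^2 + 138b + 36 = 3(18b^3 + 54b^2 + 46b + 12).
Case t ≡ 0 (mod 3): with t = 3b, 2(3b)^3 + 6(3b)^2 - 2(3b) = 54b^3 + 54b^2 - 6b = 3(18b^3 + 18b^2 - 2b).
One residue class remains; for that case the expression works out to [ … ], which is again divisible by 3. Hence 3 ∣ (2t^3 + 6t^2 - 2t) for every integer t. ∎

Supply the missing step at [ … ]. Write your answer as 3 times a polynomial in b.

3(18b^3 + 36b^2 + 16b + 2)

Only t ≡ 1 (mod 3) is unaccounted for. Put t = 3b+1:
2(3b+1)^3 + 6(3b+1)^2 - 2(3b+1) expands to 54b^3 + 108b^2 + 48b + 6,
and factoring out 3 leaves 3(18b^3 + 36b^2 + 16b + 2).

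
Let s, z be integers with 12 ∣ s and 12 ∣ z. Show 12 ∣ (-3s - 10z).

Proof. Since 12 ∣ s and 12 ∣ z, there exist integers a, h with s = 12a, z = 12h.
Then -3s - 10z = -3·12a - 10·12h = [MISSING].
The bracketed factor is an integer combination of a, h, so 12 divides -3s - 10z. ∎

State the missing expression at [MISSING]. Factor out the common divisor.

Each term has a factor of 12: -3·12a - 10·12h = 12·(-3a - 10h).
Since -3a - 10h is an integer, 12 ∣ (-3s - 10z).

12(-3a - 10h)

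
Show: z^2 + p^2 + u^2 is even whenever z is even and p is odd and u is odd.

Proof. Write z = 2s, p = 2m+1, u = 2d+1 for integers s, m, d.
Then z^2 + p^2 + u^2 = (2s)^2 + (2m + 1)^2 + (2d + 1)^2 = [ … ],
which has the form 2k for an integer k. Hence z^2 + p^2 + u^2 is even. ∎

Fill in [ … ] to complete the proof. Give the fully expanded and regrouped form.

2(2d^2 + 2d + 2m^2 + 2m + 2s^2 + 1)

(2s)^2 + (2m + 1)^2 + (2d + 1)^2 = 4d^2 + 4d + 4m^2 + 4m + 4s^2 + 2
= 2(2d^2 + 2d + 2m^2 + 2m + 2s^2 + 1).
Since 2d^2 + 2d + 2m^2 + 2m + 2s^2 + 1 is an integer, the sum of squares is of the form 2k for an integer k.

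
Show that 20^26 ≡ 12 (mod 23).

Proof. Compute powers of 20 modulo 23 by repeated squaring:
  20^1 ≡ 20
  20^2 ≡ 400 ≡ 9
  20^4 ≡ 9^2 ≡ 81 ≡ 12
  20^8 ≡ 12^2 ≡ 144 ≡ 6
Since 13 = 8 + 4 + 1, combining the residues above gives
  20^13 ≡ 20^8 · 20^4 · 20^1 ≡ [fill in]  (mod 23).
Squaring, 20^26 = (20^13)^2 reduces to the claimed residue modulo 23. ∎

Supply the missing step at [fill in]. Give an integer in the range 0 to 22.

20^8 · 20^4 · 20^1 ≡ 6 · 12 · 20 = 1440.
1440 mod 23 = 14, so 20^13 ≡ 14 (mod 23).

14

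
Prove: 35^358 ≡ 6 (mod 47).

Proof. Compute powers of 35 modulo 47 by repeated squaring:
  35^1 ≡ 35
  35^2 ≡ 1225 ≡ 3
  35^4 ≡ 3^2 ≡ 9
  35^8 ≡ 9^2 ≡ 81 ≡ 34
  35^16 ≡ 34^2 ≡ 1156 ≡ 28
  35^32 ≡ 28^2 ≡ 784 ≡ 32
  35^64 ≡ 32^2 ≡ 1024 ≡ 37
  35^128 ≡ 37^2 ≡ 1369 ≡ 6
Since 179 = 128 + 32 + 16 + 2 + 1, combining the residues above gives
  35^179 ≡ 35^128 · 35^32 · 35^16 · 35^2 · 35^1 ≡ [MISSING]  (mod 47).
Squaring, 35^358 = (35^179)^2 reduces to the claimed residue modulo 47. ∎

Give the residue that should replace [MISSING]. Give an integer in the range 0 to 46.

Multiply the listed residues: 6 · 32 · 28 · 3 · 35 = 192 → 5376 → 16128 → 564480.
Reducing modulo 47: 564480 = 12010·47 + 10, so 35^179 ≡ 10.

10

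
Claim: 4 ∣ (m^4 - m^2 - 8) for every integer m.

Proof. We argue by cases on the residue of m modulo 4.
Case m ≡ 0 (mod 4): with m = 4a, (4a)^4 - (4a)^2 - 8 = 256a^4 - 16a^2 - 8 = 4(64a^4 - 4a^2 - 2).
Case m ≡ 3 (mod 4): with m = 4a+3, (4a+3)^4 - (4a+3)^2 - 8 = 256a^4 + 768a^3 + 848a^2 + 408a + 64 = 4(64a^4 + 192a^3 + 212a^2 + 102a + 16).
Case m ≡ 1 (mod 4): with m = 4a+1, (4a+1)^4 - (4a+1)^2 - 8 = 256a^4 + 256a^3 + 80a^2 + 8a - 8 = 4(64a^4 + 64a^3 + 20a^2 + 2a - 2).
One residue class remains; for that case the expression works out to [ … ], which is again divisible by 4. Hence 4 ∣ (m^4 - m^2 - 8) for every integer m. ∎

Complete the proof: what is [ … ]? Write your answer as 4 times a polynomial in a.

4(64a^4 + 128a^3 + 92a^2 + 28a + 1)

The residues treated are {0, 3, 1}, so the missing case is m ≡ 2 (mod 4); write m = 4a+2.
Then (4a+2)^4 - (4a+2)^2 - 8 = 256a^4 + 512a^3 + 368a^2 + 112a + 4 = 4(64a^4 + 128a^3 + 92a^2 + 28a + 1).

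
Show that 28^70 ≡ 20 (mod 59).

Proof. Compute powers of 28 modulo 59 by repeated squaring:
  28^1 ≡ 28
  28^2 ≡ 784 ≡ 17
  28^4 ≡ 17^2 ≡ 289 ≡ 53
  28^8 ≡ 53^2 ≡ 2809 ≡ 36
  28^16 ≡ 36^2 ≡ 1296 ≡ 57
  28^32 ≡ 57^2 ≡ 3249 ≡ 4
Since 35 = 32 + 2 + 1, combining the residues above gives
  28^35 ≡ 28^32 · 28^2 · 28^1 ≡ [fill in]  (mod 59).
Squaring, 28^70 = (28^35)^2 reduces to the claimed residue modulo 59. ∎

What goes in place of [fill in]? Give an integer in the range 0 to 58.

Multiply the listed residues: 4 · 17 · 28 = 68 → 1904.
Reducing modulo 59: 1904 = 32·59 + 16, so 28^35 ≡ 16.

16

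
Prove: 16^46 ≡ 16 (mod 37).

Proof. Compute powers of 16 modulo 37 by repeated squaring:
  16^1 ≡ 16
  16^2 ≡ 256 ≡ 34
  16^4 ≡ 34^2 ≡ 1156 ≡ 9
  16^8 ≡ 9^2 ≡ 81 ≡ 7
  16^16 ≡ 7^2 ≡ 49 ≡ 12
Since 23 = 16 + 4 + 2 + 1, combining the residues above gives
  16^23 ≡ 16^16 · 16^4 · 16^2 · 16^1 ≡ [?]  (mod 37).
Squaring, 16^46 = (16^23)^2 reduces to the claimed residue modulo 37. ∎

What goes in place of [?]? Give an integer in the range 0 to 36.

33

Multiply the listed residues: 12 · 9 · 34 · 16 = 108 → 3672 → 58752.
Reducing modulo 37: 58752 = 1587·37 + 33, so 16^23 ≡ 33.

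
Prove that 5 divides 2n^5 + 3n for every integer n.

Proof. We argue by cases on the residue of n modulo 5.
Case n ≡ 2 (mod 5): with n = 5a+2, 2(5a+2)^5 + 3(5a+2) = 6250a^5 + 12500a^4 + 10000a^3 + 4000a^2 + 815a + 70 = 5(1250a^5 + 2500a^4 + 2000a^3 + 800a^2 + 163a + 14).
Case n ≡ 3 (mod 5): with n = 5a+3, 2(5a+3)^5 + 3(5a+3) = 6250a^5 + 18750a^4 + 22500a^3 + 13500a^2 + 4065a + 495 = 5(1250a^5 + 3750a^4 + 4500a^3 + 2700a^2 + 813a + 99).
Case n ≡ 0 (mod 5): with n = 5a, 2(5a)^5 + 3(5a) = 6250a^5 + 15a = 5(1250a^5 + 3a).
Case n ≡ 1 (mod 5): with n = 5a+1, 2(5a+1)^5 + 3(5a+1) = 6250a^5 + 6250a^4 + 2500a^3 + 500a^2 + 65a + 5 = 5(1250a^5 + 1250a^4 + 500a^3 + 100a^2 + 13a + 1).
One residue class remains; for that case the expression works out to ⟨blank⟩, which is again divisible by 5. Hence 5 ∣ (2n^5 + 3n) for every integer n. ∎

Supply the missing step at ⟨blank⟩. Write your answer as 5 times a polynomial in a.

5(1250a^5 + 5000a^4 + 8000a^3 + 6400a^2 + 2563a + 412)

The residues treated are {2, 3, 0, 1}, so the missing case is n ≡ 4 (mod 5); write n = 5a+4.
Then 2(5a+4)^5 + 3(5a+4) = 6250a^5 + 25000a^4 + 40000a^3 + 32000a^2 + 12815a + 2060 = 5(1250a^5 + 5000a^4 + 8000a^3 + 6400a^2 + 2563a + 412).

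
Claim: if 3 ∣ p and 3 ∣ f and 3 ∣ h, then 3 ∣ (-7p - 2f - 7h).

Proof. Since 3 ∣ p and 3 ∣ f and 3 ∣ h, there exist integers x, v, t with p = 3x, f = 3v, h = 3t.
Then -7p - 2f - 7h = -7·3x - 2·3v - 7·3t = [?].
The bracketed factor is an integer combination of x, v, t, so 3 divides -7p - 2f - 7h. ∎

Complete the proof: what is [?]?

3(-7t - 2v - 7x)

Pull the common 3 out of every term: -7·3x - 2·3v - 7·3t = 3(-7t - 2v - 7x).
-7t - 2v - 7x is an integer, which exhibits the divisibility.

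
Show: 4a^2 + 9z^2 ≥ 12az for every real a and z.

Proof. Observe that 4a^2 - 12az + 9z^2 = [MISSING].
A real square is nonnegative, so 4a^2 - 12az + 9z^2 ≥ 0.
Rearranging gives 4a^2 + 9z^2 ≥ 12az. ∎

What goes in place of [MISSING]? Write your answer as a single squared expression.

The leading and trailing coefficients are 2^2 and 3^2, and 12 = 2·2·3, so the trinomial is (2a - 3z)^2.
Hence 4a^2 - 12az + 9z^2 ≥ 0.

(2a - 3z)^2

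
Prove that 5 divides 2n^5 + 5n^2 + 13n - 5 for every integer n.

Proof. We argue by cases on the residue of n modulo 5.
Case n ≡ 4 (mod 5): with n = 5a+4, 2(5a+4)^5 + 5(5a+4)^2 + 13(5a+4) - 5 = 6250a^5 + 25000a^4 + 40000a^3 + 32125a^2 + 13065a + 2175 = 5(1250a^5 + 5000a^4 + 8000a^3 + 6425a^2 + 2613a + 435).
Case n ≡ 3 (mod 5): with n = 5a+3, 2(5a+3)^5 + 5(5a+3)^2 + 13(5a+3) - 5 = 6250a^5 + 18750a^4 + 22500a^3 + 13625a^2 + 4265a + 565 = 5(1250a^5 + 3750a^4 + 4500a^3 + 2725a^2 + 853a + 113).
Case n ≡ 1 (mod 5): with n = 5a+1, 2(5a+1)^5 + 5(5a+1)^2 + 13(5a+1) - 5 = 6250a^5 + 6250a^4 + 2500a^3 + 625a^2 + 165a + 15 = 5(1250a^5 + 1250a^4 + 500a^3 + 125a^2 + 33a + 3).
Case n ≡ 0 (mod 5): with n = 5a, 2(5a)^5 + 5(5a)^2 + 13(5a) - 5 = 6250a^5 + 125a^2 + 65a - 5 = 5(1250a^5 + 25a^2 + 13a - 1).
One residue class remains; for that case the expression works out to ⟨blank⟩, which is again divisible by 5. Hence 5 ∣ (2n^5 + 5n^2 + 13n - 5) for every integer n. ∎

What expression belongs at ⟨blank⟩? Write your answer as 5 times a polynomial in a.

5(1250a^5 + 2500a^4 + 2000a^3 + 825a^2 + 193a + 21)

The residues treated are {4, 3, 1, 0}, so the missing case is n ≡ 2 (mod 5); write n = 5a+2.
Then 2(5a+2)^5 + 5(5a+2)^2 + 13(5a+2) - 5 = 6250a^5 + 12500a^4 + 10000a^3 + 4125a^2 + 965a + 105 = 5(1250a^5 + 2500a^4 + 2000a^3 + 825a^2 + 193a + 21).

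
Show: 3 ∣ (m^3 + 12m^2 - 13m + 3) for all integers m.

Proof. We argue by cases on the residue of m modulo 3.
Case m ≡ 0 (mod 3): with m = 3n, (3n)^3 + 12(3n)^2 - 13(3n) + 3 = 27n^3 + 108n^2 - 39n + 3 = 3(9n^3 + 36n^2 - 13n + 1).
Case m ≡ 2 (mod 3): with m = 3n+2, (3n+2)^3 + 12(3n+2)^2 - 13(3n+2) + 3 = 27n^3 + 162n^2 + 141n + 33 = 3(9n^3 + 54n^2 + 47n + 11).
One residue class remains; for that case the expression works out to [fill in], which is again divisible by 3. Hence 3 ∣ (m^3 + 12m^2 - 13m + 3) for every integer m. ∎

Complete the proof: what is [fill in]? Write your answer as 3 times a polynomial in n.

The residues treated are {0, 2}, so the missing case is m ≡ 1 (mod 3); write m = 3n+1.
Then (3n+1)^3 + 12(3n+1)^2 - 13(3n+1) + 3 = 27n^3 + 135n^2 + 42n + 3 = 3(9n^3 + 45n^2 + 14n + 1).

3(9n^3 + 45n^2 + 14n + 1)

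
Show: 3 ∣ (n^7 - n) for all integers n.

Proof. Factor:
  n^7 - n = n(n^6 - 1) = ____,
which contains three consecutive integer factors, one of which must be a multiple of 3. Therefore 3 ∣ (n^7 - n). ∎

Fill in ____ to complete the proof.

(n - 1)n(n + 1)(n^4 + n^2 + 1)

n^6 - 1 = (n^2 - 1)(n^4 + n^2 + 1), and n^2 - 1 = (n-1)(n+1).
So n(n^6 - 1) = (n - 1)n(n + 1)(n^4 + n^2 + 1).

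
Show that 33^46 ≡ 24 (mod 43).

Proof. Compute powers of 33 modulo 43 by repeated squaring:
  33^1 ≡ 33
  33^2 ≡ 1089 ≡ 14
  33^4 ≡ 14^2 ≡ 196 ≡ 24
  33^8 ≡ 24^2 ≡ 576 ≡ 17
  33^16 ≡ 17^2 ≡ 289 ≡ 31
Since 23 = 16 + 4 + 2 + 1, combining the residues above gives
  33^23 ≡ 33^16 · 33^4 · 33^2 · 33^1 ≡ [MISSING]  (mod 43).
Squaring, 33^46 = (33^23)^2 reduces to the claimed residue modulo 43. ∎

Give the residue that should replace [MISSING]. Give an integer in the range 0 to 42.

29

Multiply the listed residues: 31 · 24 · 14 · 33 = 744 → 10416 → 343728.
Reducing modulo 43: 343728 = 7993·43 + 29, so 33^23 ≡ 29.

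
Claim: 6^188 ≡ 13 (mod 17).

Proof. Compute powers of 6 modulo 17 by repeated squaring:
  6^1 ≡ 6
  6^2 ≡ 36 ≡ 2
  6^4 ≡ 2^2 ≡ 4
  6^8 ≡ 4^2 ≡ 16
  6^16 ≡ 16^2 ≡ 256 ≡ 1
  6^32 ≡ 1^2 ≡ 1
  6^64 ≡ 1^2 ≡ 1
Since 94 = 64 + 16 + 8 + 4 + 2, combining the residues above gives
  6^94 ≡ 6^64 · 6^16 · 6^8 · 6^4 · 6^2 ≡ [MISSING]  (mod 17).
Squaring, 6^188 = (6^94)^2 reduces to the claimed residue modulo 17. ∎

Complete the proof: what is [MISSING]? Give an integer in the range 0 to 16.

Multiply the listed residues: 1 · 1 · 16 · 4 · 2 = 1 → 16 → 64 → 128.
Reducing modulo 17: 128 = 7·17 + 9, so 6^94 ≡ 9.

9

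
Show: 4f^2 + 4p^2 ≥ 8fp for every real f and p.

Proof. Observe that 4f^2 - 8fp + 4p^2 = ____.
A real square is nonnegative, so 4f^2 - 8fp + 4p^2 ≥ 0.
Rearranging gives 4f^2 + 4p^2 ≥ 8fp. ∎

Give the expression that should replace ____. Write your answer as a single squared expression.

(2f - 2p)^2

4f^2 - 8fp + 4p^2 is a perfect-square trinomial: the outer terms are (2f)^2 and (2p)^2, and the cross term is -2·2f·2p.
So 4f^2 - 8fp + 4p^2 = (2f - 2p)^2 ≥ 0.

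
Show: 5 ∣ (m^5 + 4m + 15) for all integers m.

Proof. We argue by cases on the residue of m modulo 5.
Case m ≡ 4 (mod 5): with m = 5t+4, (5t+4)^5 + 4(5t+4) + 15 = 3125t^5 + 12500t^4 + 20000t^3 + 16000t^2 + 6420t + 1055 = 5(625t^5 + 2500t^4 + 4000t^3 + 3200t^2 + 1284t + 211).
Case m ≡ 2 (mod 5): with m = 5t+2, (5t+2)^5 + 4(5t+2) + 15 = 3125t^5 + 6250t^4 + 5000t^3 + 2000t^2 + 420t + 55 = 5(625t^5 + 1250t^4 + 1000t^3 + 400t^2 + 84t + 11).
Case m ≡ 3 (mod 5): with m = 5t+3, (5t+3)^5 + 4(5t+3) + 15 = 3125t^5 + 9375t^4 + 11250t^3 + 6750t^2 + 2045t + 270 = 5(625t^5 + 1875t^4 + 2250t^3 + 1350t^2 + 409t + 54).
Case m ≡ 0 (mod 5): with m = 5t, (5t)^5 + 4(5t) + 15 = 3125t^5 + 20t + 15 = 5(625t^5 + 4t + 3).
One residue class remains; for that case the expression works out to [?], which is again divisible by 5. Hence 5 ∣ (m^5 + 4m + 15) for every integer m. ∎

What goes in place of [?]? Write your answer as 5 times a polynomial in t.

The residues treated are {4, 2, 3, 0}, so the missing case is m ≡ 1 (mod 5); write m = 5t+1.
Then (5t+1)^5 + 4(5t+1) + 15 = 3125t^5 + 3125t^4 + 1250t^3 + 250t^2 + 45t + 20 = 5(625t^5 + 625t^4 + 250t^3 + 50t^2 + 9t + 4).

5(625t^5 + 625t^4 + 250t^3 + 50t^2 + 9t + 4)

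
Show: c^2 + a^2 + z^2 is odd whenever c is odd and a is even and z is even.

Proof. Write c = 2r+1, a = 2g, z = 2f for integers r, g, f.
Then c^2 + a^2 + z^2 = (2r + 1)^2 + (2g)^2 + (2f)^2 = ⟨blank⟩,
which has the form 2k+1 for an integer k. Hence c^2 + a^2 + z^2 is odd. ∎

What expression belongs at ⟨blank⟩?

2(2f^2 + 2g^2 + 2r^2 + 2r) + 1

Expanding: (2r + 1)^2 + (2g)^2 + (2f)^2 = 4f^2 + 4g^2 + 4r^2 + 4r + 1.
Every term except the constant is even, so this is 2(2f^2 + 2g^2 + 2r^2 + 2r) + 1,
and 2f^2 + 2g^2 + 2r^2 + 2r ∈ ℤ gives the required form.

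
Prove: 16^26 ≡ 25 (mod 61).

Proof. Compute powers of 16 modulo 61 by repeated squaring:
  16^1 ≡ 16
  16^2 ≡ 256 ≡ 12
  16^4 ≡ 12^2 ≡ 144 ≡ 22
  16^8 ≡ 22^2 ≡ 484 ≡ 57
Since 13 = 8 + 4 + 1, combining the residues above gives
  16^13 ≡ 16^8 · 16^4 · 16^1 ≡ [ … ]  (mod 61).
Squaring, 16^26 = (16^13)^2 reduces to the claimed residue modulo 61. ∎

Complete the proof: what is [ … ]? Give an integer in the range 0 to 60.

56

Multiply the listed residues: 57 · 22 · 16 = 1254 → 20064.
Reducing modulo 61: 20064 = 328·61 + 56, so 16^13 ≡ 56.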